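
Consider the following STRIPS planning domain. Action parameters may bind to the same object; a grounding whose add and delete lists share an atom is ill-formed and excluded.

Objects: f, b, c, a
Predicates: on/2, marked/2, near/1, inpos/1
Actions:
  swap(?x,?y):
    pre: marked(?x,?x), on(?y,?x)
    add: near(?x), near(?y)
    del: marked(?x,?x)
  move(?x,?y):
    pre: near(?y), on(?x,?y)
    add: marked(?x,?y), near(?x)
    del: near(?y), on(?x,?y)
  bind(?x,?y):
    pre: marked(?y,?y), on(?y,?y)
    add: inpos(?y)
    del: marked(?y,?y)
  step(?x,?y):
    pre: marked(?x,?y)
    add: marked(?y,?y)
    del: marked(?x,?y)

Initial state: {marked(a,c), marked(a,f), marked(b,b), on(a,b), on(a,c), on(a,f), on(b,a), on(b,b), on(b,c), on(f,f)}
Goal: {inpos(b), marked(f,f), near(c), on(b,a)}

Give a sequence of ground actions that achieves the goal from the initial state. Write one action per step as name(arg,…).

bind(f,b); step(a,f); step(a,c); swap(c,b)

1. bind(f,b)  →  {inpos(b), marked(a,c), marked(a,f), on(a,b), on(a,c), on(a,f), on(b,a), on(b,b), on(b,c), on(f,f)}
2. step(a,f)  →  {inpos(b), marked(a,c), marked(f,f), on(a,b), on(a,c), on(a,f), on(b,a), on(b,b), on(b,c), on(f,f)}
3. step(a,c)  →  {inpos(b), marked(c,c), marked(f,f), on(a,b), on(a,c), on(a,f), on(b,a), on(b,b), on(b,c), on(f,f)}
4. swap(c,b)  →  {inpos(b), marked(f,f), near(b), near(c), on(a,b), on(a,c), on(a,f), on(b,a), on(b,b), on(b,c), on(f,f)}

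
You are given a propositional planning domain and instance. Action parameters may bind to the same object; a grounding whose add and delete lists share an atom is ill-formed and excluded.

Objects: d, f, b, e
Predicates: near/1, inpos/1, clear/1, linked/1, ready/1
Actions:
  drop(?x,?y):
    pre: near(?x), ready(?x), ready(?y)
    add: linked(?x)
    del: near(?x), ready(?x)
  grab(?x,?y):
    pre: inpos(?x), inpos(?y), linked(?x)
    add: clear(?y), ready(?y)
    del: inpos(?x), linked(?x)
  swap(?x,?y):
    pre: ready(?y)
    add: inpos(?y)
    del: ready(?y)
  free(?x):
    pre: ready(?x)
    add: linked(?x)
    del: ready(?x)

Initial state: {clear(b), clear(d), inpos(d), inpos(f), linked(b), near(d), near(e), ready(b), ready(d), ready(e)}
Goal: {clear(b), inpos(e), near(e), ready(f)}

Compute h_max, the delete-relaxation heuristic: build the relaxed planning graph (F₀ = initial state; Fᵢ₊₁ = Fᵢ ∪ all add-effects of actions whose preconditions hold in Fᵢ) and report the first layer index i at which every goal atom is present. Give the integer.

2

F0 = init (10 atoms)
F1 = F0 ∪ {inpos(b), inpos(e), linked(d), linked(e)}  (14 atoms)
F2 = F1 ∪ {clear(e), clear(f), ready(f)}  (17 atoms)
goal ⊆ F2  ⇒  h_max = 2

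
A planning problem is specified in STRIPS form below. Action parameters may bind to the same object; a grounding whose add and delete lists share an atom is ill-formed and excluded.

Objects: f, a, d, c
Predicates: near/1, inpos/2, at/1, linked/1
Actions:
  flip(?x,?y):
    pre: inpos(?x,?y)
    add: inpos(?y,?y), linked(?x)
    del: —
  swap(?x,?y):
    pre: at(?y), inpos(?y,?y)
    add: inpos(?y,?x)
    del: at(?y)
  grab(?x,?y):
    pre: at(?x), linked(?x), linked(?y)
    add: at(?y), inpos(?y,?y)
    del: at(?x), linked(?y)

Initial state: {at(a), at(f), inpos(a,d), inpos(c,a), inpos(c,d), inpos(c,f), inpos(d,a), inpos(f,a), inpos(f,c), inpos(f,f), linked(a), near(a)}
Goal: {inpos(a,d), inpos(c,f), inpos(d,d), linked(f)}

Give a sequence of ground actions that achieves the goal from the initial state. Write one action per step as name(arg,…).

1. flip(f,f)  →  {at(a), at(f), inpos(a,d), inpos(c,a), inpos(c,d), inpos(c,f), inpos(d,a), inpos(f,a), inpos(f,c), inpos(f,f), linked(a), linked(f), near(a)}
2. flip(a,d)  →  {at(a), at(f), inpos(a,d), inpos(c,a), inpos(c,d), inpos(c,f), inpos(d,a), inpos(d,d), inpos(f,a), inpos(f,c), inpos(f,f), linked(a), linked(f), near(a)}

flip(f,f); flip(a,d)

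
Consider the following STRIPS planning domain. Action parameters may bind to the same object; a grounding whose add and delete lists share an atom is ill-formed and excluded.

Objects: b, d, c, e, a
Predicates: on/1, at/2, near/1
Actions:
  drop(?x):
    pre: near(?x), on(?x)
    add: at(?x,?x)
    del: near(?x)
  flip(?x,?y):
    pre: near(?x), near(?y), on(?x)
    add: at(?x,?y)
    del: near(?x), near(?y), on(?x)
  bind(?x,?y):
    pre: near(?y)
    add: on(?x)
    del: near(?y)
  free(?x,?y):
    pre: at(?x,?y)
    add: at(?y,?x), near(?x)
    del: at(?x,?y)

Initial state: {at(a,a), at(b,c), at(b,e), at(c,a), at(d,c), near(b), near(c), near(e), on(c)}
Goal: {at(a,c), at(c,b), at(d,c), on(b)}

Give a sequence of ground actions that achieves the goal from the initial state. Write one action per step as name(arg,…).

flip(c,b); bind(b,e); free(c,a)

1. flip(c,b)  →  {at(a,a), at(b,c), at(b,e), at(c,a), at(c,b), at(d,c), near(e)}
2. bind(b,e)  →  {at(a,a), at(b,c), at(b,e), at(c,a), at(c,b), at(d,c), on(b)}
3. free(c,a)  →  {at(a,a), at(a,c), at(b,c), at(b,e), at(c,b), at(d,c), near(c), on(b)}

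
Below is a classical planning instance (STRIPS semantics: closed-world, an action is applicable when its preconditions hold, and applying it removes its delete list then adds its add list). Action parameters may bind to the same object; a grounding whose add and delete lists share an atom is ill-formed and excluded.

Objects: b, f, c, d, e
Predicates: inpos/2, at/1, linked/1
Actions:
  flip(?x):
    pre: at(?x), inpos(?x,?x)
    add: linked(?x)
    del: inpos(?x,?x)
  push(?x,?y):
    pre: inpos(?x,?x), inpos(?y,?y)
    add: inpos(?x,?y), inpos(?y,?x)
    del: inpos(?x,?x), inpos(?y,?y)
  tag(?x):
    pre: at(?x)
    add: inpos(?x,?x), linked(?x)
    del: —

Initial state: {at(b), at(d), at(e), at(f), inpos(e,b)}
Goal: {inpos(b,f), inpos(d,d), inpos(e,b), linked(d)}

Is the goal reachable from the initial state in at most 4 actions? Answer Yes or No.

Yes

1. tag(b)  →  {at(b), at(d), at(e), at(f), inpos(b,b), inpos(e,b), linked(b)}
2. tag(f)  →  {at(b), at(d), at(e), at(f), inpos(b,b), inpos(e,b), inpos(f,f), linked(b), linked(f)}
3. push(b,f)  →  {at(b), at(d), at(e), at(f), inpos(b,f), inpos(e,b), inpos(f,b), linked(b), linked(f)}
4. tag(d)  →  {at(b), at(d), at(e), at(f), inpos(b,f), inpos(d,d), inpos(e,b), inpos(f,b), linked(b), linked(d), linked(f)}
optimal plan length = 4; 4 ≤ 4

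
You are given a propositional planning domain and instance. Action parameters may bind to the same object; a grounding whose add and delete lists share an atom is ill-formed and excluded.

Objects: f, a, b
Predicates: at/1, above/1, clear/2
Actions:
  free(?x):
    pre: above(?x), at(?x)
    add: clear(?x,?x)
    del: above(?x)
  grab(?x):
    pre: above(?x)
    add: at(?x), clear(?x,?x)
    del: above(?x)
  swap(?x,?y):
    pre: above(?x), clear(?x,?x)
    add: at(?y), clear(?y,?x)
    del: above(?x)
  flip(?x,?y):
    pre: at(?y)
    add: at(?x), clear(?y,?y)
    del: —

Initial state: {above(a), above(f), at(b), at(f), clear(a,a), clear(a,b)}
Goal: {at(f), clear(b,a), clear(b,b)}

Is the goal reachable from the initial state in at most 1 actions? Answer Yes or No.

1. swap(a,b)  →  {above(f), at(b), at(f), clear(a,a), clear(a,b), clear(b,a)}
2. flip(f,b)  →  {above(f), at(b), at(f), clear(a,a), clear(a,b), clear(b,a), clear(b,b)}
optimal plan length = 2; 2 > 1

No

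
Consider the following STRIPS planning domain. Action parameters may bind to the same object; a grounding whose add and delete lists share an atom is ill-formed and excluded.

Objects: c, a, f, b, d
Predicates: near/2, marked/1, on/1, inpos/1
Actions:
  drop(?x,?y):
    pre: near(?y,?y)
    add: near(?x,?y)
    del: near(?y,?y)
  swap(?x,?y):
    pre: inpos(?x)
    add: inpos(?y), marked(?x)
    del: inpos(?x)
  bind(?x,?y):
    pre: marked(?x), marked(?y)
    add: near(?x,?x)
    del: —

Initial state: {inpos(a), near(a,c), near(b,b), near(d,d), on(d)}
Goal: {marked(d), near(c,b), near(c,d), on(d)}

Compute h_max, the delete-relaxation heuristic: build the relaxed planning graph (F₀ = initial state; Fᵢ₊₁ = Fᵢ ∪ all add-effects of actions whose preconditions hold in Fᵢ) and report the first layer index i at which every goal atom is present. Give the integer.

F0 = init (5 atoms)
F1 = F0 ∪ {inpos(b), inpos(c), inpos(d), inpos(f), marked(a), near(a,b), near(a,d), near(b,d), near(c,b), near(c,d), near(d,b), near(f,b), near(f,d)}  (18 atoms)
F2 = F1 ∪ {marked(b), marked(c), marked(d), marked(f), near(a,a)}  (23 atoms)
goal ⊆ F2  ⇒  h_max = 2

2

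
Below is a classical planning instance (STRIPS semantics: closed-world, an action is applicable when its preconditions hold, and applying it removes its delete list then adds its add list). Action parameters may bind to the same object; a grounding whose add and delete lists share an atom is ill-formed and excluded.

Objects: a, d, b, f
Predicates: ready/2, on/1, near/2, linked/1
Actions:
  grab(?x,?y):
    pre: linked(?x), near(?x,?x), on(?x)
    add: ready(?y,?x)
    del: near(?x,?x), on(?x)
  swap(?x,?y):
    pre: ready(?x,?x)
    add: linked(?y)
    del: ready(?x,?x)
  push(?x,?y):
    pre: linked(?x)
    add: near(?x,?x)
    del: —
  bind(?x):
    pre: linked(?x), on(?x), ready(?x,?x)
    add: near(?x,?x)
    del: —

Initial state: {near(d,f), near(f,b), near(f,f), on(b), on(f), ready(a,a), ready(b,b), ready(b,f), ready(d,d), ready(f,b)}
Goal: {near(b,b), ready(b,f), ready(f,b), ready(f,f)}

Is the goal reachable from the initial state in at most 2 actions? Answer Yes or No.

1. swap(a,b)  →  {linked(b), near(d,f), near(f,b), near(f,f), on(b), on(f), ready(b,b), ready(b,f), ready(d,d), ready(f,b)}
2. swap(d,f)  →  {linked(b), linked(f), near(d,f), near(f,b), near(f,f), on(b), on(f), ready(b,b), ready(b,f), ready(f,b)}
3. grab(f,f)  →  {linked(b), linked(f), near(d,f), near(f,b), on(b), ready(b,b), ready(b,f), ready(f,b), ready(f,f)}
4. push(b,a)  →  {linked(b), linked(f), near(b,b), near(d,f), near(f,b), on(b), ready(b,b), ready(b,f), ready(f,b), ready(f,f)}
optimal plan length = 4; 4 > 2

No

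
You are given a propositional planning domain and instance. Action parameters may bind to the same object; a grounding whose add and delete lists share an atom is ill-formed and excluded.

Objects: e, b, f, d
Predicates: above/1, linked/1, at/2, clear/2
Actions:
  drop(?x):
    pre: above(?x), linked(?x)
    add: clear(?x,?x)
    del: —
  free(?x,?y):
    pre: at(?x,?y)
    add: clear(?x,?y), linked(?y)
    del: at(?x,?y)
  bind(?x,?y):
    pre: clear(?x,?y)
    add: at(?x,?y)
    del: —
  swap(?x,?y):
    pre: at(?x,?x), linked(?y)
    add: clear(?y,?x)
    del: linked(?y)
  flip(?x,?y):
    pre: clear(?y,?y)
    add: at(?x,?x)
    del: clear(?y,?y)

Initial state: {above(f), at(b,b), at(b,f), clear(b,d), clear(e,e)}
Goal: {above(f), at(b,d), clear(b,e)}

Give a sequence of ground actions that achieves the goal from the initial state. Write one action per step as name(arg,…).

1. free(b,b)  →  {above(f), at(b,f), clear(b,b), clear(b,d), clear(e,e), linked(b)}
2. bind(e,e)  →  {above(f), at(b,f), at(e,e), clear(b,b), clear(b,d), clear(e,e), linked(b)}
3. bind(b,d)  →  {above(f), at(b,d), at(b,f), at(e,e), clear(b,b), clear(b,d), clear(e,e), linked(b)}
4. swap(e,b)  →  {above(f), at(b,d), at(b,f), at(e,e), clear(b,b), clear(b,d), clear(b,e), clear(e,e)}

free(b,b); bind(e,e); bind(b,d); swap(e,b)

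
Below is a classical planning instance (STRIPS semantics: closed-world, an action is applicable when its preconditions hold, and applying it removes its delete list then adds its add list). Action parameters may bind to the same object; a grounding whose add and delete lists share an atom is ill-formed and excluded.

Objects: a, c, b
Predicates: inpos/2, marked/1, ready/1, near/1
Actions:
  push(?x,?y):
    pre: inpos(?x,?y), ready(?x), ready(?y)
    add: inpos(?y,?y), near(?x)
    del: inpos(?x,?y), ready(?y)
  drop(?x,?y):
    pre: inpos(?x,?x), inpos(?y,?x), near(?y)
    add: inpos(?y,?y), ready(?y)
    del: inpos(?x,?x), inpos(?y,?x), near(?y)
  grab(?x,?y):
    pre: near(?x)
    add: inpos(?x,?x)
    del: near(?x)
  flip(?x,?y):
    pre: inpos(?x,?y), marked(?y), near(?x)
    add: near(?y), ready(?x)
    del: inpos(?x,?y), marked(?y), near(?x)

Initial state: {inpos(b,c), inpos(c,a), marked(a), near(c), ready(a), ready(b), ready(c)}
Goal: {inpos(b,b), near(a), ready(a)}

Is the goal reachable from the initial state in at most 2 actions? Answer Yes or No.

1. push(b,c)  →  {inpos(c,a), inpos(c,c), marked(a), near(b), near(c), ready(a), ready(b)}
2. grab(b,a)  →  {inpos(b,b), inpos(c,a), inpos(c,c), marked(a), near(c), ready(a), ready(b)}
3. flip(c,a)  →  {inpos(b,b), inpos(c,c), near(a), ready(a), ready(b), ready(c)}
optimal plan length = 3; 3 > 2

No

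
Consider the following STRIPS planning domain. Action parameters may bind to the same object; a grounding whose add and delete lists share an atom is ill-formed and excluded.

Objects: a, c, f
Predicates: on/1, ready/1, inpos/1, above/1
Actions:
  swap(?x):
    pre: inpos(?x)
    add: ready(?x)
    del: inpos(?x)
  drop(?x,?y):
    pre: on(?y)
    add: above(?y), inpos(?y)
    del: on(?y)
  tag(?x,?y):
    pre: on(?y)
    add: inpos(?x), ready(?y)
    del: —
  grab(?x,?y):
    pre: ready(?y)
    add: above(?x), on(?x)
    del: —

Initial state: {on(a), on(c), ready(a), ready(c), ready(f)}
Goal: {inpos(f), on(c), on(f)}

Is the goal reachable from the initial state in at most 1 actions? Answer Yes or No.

No

1. tag(f,a)  →  {inpos(f), on(a), on(c), ready(a), ready(c), ready(f)}
2. grab(f,a)  →  {above(f), inpos(f), on(a), on(c), on(f), ready(a), ready(c), ready(f)}
optimal plan length = 2; 2 > 1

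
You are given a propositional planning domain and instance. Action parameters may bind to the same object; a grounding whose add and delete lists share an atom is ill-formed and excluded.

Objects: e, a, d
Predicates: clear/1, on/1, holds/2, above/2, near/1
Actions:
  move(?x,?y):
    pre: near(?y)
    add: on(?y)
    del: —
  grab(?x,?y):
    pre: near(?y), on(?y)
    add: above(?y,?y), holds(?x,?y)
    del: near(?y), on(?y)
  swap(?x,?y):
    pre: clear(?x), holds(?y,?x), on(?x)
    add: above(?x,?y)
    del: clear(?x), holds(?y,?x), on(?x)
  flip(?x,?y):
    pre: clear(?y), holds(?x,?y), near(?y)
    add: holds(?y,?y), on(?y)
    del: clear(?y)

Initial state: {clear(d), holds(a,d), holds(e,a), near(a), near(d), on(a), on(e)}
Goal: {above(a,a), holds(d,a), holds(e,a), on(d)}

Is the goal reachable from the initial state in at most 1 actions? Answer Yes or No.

1. move(e,d)  →  {clear(d), holds(a,d), holds(e,a), near(a), near(d), on(a), on(d), on(e)}
2. grab(d,a)  →  {above(a,a), clear(d), holds(a,d), holds(d,a), holds(e,a), near(d), on(d), on(e)}
optimal plan length = 2; 2 > 1

No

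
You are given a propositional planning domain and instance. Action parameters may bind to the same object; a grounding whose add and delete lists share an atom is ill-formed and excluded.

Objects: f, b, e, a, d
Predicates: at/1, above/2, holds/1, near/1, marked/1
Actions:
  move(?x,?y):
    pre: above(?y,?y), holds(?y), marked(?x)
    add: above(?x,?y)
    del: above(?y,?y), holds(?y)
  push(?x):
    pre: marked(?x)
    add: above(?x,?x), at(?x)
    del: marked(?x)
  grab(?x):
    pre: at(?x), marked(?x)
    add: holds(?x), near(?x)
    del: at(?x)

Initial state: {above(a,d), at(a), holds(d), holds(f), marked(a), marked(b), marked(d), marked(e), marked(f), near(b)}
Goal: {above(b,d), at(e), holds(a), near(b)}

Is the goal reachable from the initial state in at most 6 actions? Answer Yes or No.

1. push(e)  →  {above(a,d), above(e,e), at(a), at(e), holds(d), holds(f), marked(a), marked(b), marked(d), marked(f), near(b)}
2. push(d)  →  {above(a,d), above(d,d), above(e,e), at(a), at(d), at(e), holds(d), holds(f), marked(a), marked(b), marked(f), near(b)}
3. move(b,d)  →  {above(a,d), above(b,d), above(e,e), at(a), at(d), at(e), holds(f), marked(a), marked(b), marked(f), near(b)}
4. grab(a)  →  {above(a,d), above(b,d), above(e,e), at(d), at(e), holds(a), holds(f), marked(a), marked(b), marked(f), near(a), near(b)}
optimal plan length = 4; 4 ≤ 6

Yes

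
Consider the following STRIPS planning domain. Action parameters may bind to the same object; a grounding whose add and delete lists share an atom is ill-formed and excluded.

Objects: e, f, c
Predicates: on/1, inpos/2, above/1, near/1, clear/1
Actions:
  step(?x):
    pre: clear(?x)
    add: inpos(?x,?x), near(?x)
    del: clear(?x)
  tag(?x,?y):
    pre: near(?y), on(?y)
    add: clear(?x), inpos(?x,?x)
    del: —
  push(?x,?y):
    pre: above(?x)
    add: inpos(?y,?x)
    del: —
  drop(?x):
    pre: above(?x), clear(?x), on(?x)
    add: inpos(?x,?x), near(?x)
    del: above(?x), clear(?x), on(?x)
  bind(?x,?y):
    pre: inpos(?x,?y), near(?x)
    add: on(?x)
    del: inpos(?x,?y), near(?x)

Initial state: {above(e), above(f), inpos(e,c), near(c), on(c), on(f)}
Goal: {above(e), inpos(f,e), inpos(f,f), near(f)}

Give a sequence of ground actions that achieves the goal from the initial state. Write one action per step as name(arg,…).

tag(f,c); step(f); push(e,f)

1. tag(f,c)  →  {above(e), above(f), clear(f), inpos(e,c), inpos(f,f), near(c), on(c), on(f)}
2. step(f)  →  {above(e), above(f), inpos(e,c), inpos(f,f), near(c), near(f), on(c), on(f)}
3. push(e,f)  →  {above(e), above(f), inpos(e,c), inpos(f,e), inpos(f,f), near(c), near(f), on(c), on(f)}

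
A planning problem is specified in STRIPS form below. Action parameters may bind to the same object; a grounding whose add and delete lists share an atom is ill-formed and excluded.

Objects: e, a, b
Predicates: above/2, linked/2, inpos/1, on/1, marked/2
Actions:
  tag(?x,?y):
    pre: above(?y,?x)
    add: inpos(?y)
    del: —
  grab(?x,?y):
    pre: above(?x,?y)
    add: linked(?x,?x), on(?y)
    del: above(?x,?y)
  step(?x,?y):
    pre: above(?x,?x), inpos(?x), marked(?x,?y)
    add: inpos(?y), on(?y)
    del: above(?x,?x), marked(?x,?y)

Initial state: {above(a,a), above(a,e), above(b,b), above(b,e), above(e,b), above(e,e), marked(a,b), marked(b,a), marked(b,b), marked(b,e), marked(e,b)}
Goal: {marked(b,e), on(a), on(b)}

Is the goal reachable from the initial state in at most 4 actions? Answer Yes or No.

1. grab(e,b)  →  {above(a,a), above(a,e), above(b,b), above(b,e), above(e,e), linked(e,e), marked(a,b), marked(b,a), marked(b,b), marked(b,e), marked(e,b), on(b)}
2. grab(a,a)  →  {above(a,e), above(b,b), above(b,e), above(e,e), linked(a,a), linked(e,e), marked(a,b), marked(b,a), marked(b,b), marked(b,e), marked(e,b), on(a), on(b)}
optimal plan length = 2; 2 ≤ 4

Yes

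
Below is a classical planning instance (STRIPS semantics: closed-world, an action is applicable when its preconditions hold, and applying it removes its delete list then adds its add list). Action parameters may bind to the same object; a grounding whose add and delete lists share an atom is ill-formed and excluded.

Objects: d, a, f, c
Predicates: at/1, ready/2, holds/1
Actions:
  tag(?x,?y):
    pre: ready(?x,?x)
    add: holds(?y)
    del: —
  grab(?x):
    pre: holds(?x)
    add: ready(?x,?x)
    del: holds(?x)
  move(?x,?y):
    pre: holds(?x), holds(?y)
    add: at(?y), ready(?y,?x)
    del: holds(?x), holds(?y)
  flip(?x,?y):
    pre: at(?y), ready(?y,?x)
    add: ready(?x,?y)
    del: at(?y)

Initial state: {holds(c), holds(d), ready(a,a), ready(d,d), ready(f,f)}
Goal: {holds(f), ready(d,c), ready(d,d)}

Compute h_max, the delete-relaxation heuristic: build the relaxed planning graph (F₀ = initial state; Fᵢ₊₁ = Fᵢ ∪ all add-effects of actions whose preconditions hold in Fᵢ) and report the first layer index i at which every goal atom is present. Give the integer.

1

F0 = init (5 atoms)
F1 = F0 ∪ {at(c), at(d), holds(a), holds(f), ready(c,c), ready(c,d), ready(d,c)}  (12 atoms)
goal ⊆ F1  ⇒  h_max = 1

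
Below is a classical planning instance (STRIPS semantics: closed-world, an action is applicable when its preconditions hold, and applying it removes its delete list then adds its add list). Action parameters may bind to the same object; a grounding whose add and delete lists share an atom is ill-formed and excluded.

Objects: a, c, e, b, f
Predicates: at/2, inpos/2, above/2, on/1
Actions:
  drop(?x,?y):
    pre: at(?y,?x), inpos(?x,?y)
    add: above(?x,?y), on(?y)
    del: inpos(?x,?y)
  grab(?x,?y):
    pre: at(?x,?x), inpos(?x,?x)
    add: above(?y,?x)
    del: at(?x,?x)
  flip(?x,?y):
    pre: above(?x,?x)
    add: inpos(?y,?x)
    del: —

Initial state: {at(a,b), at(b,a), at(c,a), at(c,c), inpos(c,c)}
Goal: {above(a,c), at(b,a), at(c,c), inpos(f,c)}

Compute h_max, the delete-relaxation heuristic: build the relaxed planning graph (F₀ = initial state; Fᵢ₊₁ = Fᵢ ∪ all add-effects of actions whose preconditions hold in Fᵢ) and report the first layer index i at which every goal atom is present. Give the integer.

2

F0 = init (5 atoms)
F1 = F0 ∪ {above(a,c), above(b,c), above(c,c), above(e,c), above(f,c), on(c)}  (11 atoms)
F2 = F1 ∪ {inpos(a,c), inpos(b,c), inpos(e,c), inpos(f,c)}  (15 atoms)
goal ⊆ F2  ⇒  h_max = 2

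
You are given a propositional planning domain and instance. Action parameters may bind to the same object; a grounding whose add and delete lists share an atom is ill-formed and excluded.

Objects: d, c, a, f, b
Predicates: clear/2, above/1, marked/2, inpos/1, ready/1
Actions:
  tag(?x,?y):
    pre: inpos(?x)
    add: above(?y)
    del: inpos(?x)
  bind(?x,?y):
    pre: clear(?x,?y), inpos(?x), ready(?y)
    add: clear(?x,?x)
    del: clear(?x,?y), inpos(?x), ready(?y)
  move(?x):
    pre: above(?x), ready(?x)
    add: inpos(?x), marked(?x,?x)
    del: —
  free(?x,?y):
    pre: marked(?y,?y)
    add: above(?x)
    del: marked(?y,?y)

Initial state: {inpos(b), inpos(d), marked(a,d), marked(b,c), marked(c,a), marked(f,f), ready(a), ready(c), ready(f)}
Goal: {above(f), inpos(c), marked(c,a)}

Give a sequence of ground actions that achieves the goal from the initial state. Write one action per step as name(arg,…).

tag(d,c); tag(b,f); move(c)

1. tag(d,c)  →  {above(c), inpos(b), marked(a,d), marked(b,c), marked(c,a), marked(f,f), ready(a), ready(c), ready(f)}
2. tag(b,f)  →  {above(c), above(f), marked(a,d), marked(b,c), marked(c,a), marked(f,f), ready(a), ready(c), ready(f)}
3. move(c)  →  {above(c), above(f), inpos(c), marked(a,d), marked(b,c), marked(c,a), marked(c,c), marked(f,f), ready(a), ready(c), ready(f)}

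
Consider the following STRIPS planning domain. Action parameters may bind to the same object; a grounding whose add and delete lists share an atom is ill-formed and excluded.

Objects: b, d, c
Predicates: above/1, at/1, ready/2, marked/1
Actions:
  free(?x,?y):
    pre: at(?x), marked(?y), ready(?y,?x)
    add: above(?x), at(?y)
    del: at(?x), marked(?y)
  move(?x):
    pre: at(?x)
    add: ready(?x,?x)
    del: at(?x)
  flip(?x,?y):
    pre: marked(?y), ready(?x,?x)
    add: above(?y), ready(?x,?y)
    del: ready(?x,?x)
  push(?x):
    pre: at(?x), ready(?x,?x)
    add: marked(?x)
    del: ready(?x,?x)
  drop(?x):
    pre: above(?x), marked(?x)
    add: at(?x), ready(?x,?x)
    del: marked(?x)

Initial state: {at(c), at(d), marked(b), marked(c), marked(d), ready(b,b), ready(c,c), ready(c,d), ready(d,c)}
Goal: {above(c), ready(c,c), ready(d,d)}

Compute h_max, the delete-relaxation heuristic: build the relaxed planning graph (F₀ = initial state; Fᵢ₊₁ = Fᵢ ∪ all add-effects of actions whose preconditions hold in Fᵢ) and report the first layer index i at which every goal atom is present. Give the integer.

F0 = init (9 atoms)
F1 = F0 ∪ {above(b), above(c), above(d), ready(b,c), ready(b,d), ready(c,b), ready(d,d)}  (16 atoms)
goal ⊆ F1  ⇒  h_max = 1

1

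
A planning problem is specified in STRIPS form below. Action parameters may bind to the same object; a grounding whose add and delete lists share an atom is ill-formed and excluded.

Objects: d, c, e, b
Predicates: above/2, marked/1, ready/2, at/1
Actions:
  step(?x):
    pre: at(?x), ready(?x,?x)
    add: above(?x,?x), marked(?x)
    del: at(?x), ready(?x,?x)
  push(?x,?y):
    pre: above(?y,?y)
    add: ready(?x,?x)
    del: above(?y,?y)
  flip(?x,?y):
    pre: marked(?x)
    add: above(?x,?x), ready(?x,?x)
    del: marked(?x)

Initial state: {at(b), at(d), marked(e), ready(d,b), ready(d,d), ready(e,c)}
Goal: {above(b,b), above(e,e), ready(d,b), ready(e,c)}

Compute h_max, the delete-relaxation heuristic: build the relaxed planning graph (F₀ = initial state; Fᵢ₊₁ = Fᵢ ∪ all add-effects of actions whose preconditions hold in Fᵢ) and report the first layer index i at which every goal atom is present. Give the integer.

F0 = init (6 atoms)
F1 = F0 ∪ {above(d,d), above(e,e), marked(d), ready(e,e)}  (10 atoms)
F2 = F1 ∪ {ready(b,b), ready(c,c)}  (12 atoms)
F3 = F2 ∪ {above(b,b), marked(b)}  (14 atoms)
goal ⊆ F3  ⇒  h_max = 3

3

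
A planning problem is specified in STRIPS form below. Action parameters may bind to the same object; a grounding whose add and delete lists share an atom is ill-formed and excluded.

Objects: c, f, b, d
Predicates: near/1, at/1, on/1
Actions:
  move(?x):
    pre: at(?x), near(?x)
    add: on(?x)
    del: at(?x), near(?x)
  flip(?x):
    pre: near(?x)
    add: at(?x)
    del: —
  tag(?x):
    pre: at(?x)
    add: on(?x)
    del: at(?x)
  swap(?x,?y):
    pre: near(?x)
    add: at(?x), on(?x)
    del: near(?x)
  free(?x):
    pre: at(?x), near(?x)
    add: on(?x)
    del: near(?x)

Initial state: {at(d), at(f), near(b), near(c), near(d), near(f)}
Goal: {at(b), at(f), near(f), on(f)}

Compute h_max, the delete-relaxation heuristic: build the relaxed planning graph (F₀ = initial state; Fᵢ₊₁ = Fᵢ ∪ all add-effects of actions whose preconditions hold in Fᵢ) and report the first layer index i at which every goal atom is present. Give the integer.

1

F0 = init (6 atoms)
F1 = F0 ∪ {at(b), at(c), on(b), on(c), on(d), on(f)}  (12 atoms)
goal ⊆ F1  ⇒  h_max = 1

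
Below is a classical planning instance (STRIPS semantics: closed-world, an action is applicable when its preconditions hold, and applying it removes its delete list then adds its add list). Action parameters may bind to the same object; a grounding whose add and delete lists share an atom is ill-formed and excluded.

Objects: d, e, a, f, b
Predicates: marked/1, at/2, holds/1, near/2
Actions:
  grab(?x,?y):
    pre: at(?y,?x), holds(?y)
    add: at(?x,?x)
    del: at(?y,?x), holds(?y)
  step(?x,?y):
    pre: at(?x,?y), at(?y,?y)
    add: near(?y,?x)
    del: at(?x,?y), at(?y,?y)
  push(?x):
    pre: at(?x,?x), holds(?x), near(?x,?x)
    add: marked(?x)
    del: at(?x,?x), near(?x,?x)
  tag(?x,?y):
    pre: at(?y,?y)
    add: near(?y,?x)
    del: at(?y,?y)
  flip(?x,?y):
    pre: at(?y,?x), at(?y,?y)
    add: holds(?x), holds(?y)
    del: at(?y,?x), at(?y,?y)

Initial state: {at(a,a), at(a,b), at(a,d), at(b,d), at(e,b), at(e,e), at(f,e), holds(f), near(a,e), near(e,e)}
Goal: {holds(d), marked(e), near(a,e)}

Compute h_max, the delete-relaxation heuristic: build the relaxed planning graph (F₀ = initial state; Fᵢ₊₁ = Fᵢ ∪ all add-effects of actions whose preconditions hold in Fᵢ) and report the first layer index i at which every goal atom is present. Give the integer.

F0 = init (10 atoms)
F1 = F0 ∪ {holds(a), holds(b), holds(d), holds(e), near(a,a), near(a,b), near(a,d), near(a,f), near(e,a), near(e,b), near(e,d), near(e,f)}  (22 atoms)
F2 = F1 ∪ {at(b,b), at(d,d), marked(a), marked(e)}  (26 atoms)
goal ⊆ F2  ⇒  h_max = 2

2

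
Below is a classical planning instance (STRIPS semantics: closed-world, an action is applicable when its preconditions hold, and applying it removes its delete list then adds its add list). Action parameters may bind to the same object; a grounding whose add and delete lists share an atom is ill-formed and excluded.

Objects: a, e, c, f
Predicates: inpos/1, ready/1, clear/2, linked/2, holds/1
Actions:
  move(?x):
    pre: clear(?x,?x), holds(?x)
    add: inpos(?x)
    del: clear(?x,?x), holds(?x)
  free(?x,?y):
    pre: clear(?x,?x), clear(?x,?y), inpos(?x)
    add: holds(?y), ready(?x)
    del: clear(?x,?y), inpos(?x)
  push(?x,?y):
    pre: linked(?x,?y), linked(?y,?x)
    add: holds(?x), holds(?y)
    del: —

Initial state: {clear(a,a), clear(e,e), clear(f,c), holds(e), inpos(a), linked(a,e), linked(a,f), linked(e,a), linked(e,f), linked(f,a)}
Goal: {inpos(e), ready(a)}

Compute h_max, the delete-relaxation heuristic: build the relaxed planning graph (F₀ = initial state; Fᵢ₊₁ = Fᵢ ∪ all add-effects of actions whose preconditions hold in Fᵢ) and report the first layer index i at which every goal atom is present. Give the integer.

1

F0 = init (10 atoms)
F1 = F0 ∪ {holds(a), holds(f), inpos(e), ready(a)}  (14 atoms)
goal ⊆ F1  ⇒  h_max = 1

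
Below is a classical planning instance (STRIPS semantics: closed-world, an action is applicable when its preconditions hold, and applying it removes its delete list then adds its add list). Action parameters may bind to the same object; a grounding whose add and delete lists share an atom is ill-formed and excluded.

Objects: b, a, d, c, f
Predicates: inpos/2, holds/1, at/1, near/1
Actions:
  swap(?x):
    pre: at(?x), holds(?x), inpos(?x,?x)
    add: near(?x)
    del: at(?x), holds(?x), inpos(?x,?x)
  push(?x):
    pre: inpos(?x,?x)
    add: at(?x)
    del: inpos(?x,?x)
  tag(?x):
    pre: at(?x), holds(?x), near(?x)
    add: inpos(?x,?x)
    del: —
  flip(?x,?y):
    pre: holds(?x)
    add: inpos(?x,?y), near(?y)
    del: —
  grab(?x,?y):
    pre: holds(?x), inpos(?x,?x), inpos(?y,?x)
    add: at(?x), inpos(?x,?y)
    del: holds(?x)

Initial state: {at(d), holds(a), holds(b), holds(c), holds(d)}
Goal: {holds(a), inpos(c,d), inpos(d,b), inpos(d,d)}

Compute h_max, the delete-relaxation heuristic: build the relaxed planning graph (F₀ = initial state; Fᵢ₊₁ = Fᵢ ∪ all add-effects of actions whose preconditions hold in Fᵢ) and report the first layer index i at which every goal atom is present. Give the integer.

F0 = init (5 atoms)
F1 = F0 ∪ {inpos(a,a), inpos(a,b), inpos(a,c), inpos(a,d), inpos(a,f), inpos(b,a), inpos(b,b), inpos(b,c), inpos(b,d), inpos(b,f), inpos(c,a), inpos(c,b), inpos(c,c), inpos(c,d), inpos(c,f), inpos(d,a), inpos(d,b), inpos(d,c), inpos(d,d), inpos(d,f), near(a), near(b), near(c), near(d), near(f)}  (30 atoms)
goal ⊆ F1  ⇒  h_max = 1

1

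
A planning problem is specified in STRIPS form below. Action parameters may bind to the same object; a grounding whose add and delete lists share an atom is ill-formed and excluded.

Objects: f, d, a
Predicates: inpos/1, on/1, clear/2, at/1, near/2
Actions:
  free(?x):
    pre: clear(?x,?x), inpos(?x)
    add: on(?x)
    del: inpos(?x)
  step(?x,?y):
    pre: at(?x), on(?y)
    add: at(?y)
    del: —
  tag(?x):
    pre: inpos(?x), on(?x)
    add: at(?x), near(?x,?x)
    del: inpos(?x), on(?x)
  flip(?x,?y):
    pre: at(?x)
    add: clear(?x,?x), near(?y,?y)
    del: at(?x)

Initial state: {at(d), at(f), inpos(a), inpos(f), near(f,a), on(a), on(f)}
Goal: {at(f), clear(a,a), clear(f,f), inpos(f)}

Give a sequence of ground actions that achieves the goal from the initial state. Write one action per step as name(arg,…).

1. step(f,a)  →  {at(a), at(d), at(f), inpos(a), inpos(f), near(f,a), on(a), on(f)}
2. flip(f,f)  →  {at(a), at(d), clear(f,f), inpos(a), inpos(f), near(f,a), near(f,f), on(a), on(f)}
3. step(d,f)  →  {at(a), at(d), at(f), clear(f,f), inpos(a), inpos(f), near(f,a), near(f,f), on(a), on(f)}
4. flip(a,f)  →  {at(d), at(f), clear(a,a), clear(f,f), inpos(a), inpos(f), near(f,a), near(f,f), on(a), on(f)}

step(f,a); flip(f,f); step(d,f); flip(a,f)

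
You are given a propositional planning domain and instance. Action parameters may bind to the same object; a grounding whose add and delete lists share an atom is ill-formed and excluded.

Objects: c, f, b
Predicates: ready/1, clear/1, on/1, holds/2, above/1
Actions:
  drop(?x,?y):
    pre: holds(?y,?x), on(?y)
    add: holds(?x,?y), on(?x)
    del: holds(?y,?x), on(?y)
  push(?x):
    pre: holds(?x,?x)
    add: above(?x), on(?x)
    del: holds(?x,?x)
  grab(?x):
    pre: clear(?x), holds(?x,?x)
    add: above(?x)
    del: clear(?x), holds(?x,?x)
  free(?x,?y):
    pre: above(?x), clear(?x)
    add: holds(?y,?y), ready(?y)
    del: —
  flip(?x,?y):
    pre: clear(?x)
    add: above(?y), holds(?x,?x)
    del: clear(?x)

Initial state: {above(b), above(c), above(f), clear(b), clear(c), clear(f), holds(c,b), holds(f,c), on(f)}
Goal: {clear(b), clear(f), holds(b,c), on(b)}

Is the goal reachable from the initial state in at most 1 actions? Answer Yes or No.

1. drop(c,f)  →  {above(b), above(c), above(f), clear(b), clear(c), clear(f), holds(c,b), holds(c,f), on(c)}
2. drop(b,c)  →  {above(b), above(c), above(f), clear(b), clear(c), clear(f), holds(b,c), holds(c,f), on(b)}
optimal plan length = 2; 2 > 1

No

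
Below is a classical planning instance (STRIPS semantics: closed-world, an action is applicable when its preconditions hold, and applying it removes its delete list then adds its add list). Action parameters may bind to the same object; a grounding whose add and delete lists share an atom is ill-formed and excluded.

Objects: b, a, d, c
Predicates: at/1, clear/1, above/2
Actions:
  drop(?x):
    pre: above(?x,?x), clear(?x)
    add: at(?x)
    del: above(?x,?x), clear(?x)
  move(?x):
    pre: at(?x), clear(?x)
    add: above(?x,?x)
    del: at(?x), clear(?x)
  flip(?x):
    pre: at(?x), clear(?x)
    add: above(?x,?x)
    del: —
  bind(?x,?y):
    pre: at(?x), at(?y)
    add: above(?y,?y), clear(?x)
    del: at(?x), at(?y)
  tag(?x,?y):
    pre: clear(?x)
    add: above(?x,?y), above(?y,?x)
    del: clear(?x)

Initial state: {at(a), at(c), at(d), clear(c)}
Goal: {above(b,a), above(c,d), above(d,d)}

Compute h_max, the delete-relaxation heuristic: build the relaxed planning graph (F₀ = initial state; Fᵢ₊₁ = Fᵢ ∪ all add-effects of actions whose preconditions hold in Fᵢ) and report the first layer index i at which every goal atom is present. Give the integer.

2

F0 = init (4 atoms)
F1 = F0 ∪ {above(a,a), above(a,c), above(b,c), above(c,a), above(c,b), above(c,c), above(c,d), above(d,c), above(d,d), clear(a), clear(d)}  (15 atoms)
F2 = F1 ∪ {above(a,b), above(a,d), above(b,a), above(b,d), above(d,a), above(d,b)}  (21 atoms)
goal ⊆ F2  ⇒  h_max = 2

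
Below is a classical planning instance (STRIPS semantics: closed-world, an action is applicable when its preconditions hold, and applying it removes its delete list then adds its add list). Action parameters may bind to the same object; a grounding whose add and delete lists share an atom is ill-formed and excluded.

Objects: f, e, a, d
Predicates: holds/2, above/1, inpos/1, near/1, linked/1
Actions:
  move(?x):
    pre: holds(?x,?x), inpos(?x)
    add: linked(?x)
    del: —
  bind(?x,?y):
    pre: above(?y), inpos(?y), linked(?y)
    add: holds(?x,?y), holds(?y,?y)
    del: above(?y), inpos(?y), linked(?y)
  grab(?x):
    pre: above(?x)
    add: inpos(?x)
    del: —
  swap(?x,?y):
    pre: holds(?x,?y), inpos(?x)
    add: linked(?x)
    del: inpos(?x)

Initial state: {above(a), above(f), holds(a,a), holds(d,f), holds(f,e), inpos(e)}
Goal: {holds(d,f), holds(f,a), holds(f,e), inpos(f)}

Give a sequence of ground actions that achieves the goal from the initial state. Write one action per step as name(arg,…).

grab(f); grab(a); move(a); bind(f,a)

1. grab(f)  →  {above(a), above(f), holds(a,a), holds(d,f), holds(f,e), inpos(e), inpos(f)}
2. grab(a)  →  {above(a), above(f), holds(a,a), holds(d,f), holds(f,e), inpos(a), inpos(e), inpos(f)}
3. move(a)  →  {above(a), above(f), holds(a,a), holds(d,f), holds(f,e), inpos(a), inpos(e), inpos(f), linked(a)}
4. bind(f,a)  →  {above(f), holds(a,a), holds(d,f), holds(f,a), holds(f,e), inpos(e), inpos(f)}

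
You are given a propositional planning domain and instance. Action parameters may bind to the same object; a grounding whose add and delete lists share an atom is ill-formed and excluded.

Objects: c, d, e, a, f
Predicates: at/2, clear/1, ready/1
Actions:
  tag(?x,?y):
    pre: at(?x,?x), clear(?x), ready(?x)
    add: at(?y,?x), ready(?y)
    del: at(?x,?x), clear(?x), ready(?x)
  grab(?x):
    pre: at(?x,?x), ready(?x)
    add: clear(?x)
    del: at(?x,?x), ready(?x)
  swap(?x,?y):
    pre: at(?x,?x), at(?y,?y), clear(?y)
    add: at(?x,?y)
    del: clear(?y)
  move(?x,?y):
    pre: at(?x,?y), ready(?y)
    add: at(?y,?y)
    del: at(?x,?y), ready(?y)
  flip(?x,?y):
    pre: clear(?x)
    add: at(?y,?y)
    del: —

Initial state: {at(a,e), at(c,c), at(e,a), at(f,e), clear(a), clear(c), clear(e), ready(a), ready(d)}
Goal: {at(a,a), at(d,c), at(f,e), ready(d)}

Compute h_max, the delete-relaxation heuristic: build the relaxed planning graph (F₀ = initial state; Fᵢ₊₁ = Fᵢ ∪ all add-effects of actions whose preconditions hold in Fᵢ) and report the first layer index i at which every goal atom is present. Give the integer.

F0 = init (9 atoms)
F1 = F0 ∪ {at(a,a), at(d,d), at(e,e), at(f,f)}  (13 atoms)
F2 = F1 ∪ {at(a,c), at(c,a), at(c,e), at(d,a), at(d,c), at(d,e), at(e,c), at(f,a), at(f,c), clear(d), ready(c), ready(e), ready(f)}  (26 atoms)
goal ⊆ F2  ⇒  h_max = 2

2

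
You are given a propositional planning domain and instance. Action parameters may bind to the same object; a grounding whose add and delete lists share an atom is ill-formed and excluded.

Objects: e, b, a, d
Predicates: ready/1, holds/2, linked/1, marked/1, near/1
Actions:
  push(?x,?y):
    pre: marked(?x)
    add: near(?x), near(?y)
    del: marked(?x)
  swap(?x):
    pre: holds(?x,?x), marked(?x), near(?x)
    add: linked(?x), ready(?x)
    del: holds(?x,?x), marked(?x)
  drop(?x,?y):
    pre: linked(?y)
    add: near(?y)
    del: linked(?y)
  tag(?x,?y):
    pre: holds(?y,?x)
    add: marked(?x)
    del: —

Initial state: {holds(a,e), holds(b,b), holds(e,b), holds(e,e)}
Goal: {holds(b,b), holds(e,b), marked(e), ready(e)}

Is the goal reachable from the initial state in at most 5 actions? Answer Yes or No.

1. tag(e,e)  →  {holds(a,e), holds(b,b), holds(e,b), holds(e,e), marked(e)}
2. push(e,e)  →  {holds(a,e), holds(b,b), holds(e,b), holds(e,e), near(e)}
3. tag(e,e)  →  {holds(a,e), holds(b,b), holds(e,b), holds(e,e), marked(e), near(e)}
4. swap(e)  →  {holds(a,e), holds(b,b), holds(e,b), linked(e), near(e), ready(e)}
5. tag(e,a)  →  {holds(a,e), holds(b,b), holds(e,b), linked(e), marked(e), near(e), ready(e)}
optimal plan length = 5; 5 ≤ 5

Yes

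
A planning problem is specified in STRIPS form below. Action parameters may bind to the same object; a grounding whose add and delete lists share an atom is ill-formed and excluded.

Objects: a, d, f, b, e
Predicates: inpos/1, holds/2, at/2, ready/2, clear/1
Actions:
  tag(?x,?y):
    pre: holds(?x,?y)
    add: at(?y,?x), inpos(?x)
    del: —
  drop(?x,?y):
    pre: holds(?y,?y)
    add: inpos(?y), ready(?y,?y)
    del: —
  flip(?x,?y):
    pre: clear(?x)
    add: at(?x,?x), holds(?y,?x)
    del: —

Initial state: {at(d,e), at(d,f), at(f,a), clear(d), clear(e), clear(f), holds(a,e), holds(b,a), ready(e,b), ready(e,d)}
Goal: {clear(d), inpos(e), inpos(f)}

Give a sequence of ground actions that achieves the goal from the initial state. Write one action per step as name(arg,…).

flip(d,f); tag(f,d); flip(d,e); tag(e,d)

1. flip(d,f)  →  {at(d,d), at(d,e), at(d,f), at(f,a), clear(d), clear(e), clear(f), holds(a,e), holds(b,a), holds(f,d), ready(e,b), ready(e,d)}
2. tag(f,d)  →  {at(d,d), at(d,e), at(d,f), at(f,a), clear(d), clear(e), clear(f), holds(a,e), holds(b,a), holds(f,d), inpos(f), ready(e,b), ready(e,d)}
3. flip(d,e)  →  {at(d,d), at(d,e), at(d,f), at(f,a), clear(d), clear(e), clear(f), holds(a,e), holds(b,a), holds(e,d), holds(f,d), inpos(f), ready(e,b), ready(e,d)}
4. tag(e,d)  →  {at(d,d), at(d,e), at(d,f), at(f,a), clear(d), clear(e), clear(f), holds(a,e), holds(b,a), holds(e,d), holds(f,d), inpos(e), inpos(f), ready(e,b), ready(e,d)}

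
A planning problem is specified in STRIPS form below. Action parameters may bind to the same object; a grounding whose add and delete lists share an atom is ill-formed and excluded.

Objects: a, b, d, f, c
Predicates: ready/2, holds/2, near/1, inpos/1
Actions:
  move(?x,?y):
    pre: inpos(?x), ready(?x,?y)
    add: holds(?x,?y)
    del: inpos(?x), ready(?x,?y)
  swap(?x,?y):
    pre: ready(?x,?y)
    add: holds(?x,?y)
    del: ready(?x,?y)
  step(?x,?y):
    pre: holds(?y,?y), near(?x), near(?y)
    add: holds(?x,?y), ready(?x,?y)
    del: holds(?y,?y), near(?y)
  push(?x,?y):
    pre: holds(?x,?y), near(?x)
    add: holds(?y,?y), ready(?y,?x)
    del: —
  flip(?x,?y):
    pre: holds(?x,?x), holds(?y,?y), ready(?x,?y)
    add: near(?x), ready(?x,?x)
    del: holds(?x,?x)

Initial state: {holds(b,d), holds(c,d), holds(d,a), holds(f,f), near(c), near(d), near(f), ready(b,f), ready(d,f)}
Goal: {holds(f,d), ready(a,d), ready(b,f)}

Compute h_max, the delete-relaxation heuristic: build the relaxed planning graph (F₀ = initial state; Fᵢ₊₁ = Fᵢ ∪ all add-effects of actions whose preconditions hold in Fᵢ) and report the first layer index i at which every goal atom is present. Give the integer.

2

F0 = init (9 atoms)
F1 = F0 ∪ {holds(a,a), holds(b,f), holds(c,f), holds(d,d), holds(d,f), ready(a,d), ready(c,f), ready(d,c), ready(f,f)}  (18 atoms)
F2 = F1 ∪ {holds(a,d), holds(d,c), holds(f,d), near(a), ready(a,a), ready(c,d), ready(d,d), ready(f,c), ready(f,d)}  (27 atoms)
goal ⊆ F2  ⇒  h_max = 2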